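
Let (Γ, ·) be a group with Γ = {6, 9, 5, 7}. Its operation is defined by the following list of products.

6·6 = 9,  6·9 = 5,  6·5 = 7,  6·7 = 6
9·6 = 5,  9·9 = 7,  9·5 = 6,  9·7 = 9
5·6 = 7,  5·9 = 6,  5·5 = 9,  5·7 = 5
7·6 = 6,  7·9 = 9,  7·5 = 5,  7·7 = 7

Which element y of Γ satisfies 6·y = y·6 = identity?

First locate the identity: row 7 matches the header, so 7 is the identity.
Scan row 6 for 7: 6·5 = 7. Hence 6^(-1) = 5.

5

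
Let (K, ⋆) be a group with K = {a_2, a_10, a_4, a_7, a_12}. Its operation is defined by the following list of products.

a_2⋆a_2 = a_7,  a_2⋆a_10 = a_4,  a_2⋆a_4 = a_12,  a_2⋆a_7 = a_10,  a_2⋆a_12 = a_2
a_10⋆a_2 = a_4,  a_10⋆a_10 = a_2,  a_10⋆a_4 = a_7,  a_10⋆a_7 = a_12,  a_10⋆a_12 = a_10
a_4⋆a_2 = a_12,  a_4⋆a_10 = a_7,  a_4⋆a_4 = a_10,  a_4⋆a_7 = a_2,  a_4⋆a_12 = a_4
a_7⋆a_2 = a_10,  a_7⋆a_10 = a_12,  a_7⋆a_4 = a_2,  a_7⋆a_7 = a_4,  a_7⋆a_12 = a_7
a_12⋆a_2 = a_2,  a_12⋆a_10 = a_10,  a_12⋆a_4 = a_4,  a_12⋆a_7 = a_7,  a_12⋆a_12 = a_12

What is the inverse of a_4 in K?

a_2

First locate the identity: row a_12 matches the header, so a_12 is the identity.
Scan row a_4 for a_12: a_4 ⋆ a_2 = a_12. Hence a_4^(-1) = a_2.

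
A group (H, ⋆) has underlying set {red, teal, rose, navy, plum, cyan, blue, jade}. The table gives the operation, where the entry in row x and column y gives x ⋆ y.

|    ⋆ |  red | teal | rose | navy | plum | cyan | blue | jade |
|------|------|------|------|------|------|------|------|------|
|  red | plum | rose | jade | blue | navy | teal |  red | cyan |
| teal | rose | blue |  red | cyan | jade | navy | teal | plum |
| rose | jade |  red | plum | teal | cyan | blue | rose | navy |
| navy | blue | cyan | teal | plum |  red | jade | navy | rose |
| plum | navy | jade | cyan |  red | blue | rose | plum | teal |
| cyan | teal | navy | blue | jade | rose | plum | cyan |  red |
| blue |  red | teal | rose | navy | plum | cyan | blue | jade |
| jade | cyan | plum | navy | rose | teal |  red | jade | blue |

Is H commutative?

Yes

Check whether the table is symmetric across its main diagonal.
Every entry (row x, col y) equals the entry (row y, col x), so H is abelian.
(In fact H ≅ Z_2 x Z_4.)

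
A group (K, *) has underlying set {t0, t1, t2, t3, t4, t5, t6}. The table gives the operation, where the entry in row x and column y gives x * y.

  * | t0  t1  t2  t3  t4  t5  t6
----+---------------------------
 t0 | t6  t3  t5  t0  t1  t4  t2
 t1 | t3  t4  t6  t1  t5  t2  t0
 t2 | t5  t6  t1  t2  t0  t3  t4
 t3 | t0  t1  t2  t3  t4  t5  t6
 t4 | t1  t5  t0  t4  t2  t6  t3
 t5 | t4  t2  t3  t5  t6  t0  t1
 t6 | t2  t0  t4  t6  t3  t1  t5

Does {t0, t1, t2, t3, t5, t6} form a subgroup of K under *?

t2 * t6 = t4, which is not in {t0, t1, t2, t3, t5, t6}.
The subset is not closed under *, so it is not a subgroup.

No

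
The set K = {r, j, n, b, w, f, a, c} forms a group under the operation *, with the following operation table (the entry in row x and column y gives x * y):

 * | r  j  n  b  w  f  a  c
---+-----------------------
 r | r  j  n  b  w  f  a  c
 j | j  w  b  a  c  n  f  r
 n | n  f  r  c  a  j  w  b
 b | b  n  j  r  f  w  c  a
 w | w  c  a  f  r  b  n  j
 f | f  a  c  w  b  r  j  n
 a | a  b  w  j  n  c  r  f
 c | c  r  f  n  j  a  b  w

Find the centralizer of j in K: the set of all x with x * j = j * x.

Compare row j with column j entry by entry.
w * j = c = j * w, so w commutes with j.
f * j = a but j * f = n, so f does not.
Collecting the elements that commute with j: C(j) = {c, j, r, w}.
(Structurally, K here is isomorphic to the dihedral group D_4.)

{c, j, r, w}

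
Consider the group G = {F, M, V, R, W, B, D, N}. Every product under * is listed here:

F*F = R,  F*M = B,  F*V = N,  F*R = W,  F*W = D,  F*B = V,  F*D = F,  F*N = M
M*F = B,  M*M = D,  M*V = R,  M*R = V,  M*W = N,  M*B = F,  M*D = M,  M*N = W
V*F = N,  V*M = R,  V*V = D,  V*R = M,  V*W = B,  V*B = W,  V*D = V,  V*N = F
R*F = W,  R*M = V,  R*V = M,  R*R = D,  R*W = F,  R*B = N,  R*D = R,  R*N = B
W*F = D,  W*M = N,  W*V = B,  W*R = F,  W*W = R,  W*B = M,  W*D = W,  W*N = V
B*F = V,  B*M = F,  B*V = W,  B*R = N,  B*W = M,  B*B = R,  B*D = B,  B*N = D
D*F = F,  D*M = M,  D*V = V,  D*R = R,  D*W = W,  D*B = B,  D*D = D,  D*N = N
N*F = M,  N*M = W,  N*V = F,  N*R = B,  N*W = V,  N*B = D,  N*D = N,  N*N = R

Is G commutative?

Yes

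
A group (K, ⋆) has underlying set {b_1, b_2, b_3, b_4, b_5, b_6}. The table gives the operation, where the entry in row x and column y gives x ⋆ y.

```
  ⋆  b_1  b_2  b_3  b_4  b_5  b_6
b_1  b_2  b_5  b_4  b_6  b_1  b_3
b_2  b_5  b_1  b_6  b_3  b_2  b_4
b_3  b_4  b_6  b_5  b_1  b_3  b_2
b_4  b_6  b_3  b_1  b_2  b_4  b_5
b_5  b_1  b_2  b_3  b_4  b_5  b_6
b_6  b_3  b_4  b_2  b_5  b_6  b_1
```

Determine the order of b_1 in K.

3

The identity element is b_5 (its row matches the header).
b_1^1 = b_1
b_1^2 = b_1 ⋆ b_1 = b_2
b_1^3 = b_2 ⋆ b_1 = b_5
The first power of b_1 equal to the identity is b_1^3, so ord(b_1) = 3.
(Structurally, K here is isomorphic to the cyclic group Z_6.)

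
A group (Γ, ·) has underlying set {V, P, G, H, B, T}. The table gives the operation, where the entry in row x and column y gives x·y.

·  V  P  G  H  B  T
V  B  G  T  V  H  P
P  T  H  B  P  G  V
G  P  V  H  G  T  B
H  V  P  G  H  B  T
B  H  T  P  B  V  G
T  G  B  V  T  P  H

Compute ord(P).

The identity element is H (its row matches the header).
P^1 = P
P^2 = P·P = H
The first power of P equal to the identity is P^2, so ord(P) = 2.

2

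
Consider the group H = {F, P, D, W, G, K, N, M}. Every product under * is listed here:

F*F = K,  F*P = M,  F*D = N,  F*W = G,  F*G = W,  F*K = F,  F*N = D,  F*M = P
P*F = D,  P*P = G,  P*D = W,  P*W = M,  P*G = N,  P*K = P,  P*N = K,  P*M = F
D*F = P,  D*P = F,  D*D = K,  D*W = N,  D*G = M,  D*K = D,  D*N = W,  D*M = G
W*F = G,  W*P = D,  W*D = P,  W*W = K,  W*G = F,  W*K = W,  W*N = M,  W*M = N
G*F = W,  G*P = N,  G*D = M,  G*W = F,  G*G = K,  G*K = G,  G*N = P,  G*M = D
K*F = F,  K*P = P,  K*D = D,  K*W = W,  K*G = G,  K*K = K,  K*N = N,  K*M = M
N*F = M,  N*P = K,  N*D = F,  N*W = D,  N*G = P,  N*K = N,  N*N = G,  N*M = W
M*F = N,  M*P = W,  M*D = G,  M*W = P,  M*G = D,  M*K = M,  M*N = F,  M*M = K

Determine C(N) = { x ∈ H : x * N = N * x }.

Compare row N with column N entry by entry.
P * N = K = N * P, so P commutes with N.
W * N = M but N * W = D, so W does not.
Collecting the elements that commute with N: C(N) = {G, K, N, P}.

{G, K, N, P}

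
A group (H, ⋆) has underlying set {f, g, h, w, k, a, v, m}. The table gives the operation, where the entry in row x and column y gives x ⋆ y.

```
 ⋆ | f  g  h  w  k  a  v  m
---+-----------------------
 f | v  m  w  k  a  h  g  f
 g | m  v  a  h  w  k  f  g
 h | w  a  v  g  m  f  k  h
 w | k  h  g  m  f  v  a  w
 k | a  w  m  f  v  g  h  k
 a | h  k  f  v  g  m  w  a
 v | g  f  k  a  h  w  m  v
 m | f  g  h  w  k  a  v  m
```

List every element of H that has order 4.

{f, g, h, k}

Identity is m. Compute the order of each non-identity element by repeated multiplication:
  f: f → v → g → m  (order 4)
  g: g → v → f → m  (order 4)
  h: h → v → k → m  (order 4)
  w: w → m  (order 2)
  k: k → v → h → m  (order 4)
  a: a → m  (order 2)
  v: v → m  (order 2)
Elements of order 4: {f, g, h, k}.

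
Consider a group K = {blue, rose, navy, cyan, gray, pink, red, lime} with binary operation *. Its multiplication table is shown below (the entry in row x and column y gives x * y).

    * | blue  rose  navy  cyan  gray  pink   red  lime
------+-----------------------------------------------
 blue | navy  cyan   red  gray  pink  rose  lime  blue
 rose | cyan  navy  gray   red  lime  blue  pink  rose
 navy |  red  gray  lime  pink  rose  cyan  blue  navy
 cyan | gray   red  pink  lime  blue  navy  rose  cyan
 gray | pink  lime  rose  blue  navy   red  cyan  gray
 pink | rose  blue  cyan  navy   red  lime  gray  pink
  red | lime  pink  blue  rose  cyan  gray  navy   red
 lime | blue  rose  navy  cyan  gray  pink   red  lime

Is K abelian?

Yes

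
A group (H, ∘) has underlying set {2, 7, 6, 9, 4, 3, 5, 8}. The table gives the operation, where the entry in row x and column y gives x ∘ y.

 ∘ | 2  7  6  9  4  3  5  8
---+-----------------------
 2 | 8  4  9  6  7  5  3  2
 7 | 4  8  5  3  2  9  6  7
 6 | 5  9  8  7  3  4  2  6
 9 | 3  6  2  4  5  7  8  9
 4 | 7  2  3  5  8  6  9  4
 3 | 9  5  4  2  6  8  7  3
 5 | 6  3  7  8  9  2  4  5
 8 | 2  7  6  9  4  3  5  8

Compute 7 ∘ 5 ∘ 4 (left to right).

7 ∘ 5 = 6
6 ∘ 4 = 3

3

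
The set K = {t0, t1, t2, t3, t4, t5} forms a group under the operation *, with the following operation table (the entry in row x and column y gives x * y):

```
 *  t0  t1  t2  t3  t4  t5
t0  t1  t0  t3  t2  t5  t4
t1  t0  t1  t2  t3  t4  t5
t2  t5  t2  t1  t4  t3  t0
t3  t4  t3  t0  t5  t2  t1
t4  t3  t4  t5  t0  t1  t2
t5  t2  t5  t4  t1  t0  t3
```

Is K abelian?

t5 * t4 = t0 but t4 * t5 = t2.
Since t5 and t4 do not commute, K is not abelian.

No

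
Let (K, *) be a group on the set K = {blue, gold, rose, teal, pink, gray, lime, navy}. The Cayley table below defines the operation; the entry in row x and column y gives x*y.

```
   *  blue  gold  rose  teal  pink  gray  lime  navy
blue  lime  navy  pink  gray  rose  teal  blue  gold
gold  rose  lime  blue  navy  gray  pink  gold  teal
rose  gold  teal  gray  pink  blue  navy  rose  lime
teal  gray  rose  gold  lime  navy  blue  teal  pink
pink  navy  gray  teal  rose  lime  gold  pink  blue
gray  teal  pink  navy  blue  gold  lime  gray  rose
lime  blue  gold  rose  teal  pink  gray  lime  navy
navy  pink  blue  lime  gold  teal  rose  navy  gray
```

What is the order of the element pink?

The identity element is lime (its row matches the header).
pink^1 = pink
pink^2 = pink*pink = lime
The first power of pink equal to the identity is pink^2, so ord(pink) = 2.

2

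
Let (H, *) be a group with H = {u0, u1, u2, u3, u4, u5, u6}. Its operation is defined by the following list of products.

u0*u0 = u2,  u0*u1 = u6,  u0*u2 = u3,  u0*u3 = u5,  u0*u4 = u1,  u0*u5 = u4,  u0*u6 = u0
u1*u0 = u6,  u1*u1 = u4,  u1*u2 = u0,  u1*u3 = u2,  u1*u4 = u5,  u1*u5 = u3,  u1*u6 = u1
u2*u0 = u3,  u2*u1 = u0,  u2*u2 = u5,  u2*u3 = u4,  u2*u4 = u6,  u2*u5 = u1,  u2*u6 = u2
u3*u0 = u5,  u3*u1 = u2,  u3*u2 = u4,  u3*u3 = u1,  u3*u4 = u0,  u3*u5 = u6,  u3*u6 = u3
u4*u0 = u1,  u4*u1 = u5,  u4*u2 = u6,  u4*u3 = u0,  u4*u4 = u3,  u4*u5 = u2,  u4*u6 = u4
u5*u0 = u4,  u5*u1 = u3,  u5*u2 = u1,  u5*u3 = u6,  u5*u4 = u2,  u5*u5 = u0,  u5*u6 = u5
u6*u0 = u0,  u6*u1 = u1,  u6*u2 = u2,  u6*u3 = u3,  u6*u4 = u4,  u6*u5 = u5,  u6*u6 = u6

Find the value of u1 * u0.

u6

Read row u1, column u0: u1 * u0 = u6.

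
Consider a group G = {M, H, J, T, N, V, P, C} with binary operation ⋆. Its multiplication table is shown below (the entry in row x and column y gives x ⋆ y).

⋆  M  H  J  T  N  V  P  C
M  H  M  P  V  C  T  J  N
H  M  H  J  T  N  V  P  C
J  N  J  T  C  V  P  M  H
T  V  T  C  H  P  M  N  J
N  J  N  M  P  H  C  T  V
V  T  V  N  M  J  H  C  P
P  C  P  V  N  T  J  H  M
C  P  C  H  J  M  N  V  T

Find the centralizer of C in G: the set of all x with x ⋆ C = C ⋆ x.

{C, H, J, T}

Compare row C with column C entry by entry.
J ⋆ C = H = C ⋆ J, so J commutes with C.
V ⋆ C = P but C ⋆ V = N, so V does not.
Collecting the elements that commute with C: C(C) = {C, H, J, T}.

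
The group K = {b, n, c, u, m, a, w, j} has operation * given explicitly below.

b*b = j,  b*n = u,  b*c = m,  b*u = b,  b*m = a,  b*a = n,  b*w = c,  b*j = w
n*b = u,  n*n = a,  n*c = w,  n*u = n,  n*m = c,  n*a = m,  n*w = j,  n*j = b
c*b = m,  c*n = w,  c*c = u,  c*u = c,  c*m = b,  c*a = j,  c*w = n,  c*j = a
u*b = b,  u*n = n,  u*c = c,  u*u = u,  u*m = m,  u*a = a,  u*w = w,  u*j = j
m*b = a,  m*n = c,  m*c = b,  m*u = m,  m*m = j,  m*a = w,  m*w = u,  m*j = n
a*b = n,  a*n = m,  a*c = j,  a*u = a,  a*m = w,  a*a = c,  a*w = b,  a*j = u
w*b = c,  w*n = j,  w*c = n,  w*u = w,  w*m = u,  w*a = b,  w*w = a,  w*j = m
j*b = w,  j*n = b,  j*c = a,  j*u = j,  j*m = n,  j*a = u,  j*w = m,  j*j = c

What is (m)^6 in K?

m^1 = m
m^2 = m*m = j
m^3 = j*m = n
m^4 = n*m = c
m^5 = c*m = b
m^6 = b*m = a
(Structurally, K here is isomorphic to the cyclic group Z_8.)

a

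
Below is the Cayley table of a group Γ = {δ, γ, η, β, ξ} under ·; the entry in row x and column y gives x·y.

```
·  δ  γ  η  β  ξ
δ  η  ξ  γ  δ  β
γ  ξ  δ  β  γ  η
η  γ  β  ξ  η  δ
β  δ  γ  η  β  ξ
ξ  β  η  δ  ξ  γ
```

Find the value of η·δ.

γ

Read row η, column δ: η·δ = γ.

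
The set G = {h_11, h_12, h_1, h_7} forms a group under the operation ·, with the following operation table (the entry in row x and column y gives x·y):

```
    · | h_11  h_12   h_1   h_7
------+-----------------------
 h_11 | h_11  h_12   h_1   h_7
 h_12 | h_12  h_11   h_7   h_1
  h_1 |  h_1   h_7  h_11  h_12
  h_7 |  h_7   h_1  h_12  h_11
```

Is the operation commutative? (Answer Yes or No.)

Yes

Check whether the table is symmetric across its main diagonal.
Every entry (row x, col y) equals the entry (row y, col x), so G is abelian.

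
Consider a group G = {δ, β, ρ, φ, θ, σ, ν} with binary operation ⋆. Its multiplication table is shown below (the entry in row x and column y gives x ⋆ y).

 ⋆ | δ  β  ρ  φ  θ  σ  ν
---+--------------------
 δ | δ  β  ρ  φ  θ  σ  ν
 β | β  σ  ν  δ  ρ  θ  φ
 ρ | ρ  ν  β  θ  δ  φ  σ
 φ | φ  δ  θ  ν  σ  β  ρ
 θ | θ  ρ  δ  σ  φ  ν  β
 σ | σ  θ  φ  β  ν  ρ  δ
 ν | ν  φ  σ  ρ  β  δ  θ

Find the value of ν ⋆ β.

Read row ν, column β: ν ⋆ β = φ.

φ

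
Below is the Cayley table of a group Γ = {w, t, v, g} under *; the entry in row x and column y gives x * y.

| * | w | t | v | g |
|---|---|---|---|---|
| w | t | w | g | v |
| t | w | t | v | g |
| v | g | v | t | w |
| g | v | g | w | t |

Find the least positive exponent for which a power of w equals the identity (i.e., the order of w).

The identity element is t (its row matches the header).
w^1 = w
w^2 = w * w = t
The first power of w equal to the identity is w^2, so ord(w) = 2.

2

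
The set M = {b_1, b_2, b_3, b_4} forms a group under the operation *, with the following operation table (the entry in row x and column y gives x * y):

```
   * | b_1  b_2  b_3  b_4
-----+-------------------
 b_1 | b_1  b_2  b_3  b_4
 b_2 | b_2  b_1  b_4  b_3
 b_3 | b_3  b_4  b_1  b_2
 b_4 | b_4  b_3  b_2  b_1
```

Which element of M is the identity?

The identity e satisfies e * x = x for all x, so its row in the table reproduces the column headers.
Row b_1 reads: b_1, b_2, b_3, b_4 — exactly the header order. So b_1 is the identity.

b_1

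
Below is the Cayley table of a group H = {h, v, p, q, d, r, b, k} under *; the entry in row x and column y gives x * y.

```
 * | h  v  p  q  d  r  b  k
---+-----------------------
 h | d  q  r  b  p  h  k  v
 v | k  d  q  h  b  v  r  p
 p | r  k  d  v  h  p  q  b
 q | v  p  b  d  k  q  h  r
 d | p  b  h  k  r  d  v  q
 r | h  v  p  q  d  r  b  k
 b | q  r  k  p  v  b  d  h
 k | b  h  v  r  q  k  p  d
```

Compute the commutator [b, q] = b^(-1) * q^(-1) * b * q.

Identity is r; from the table b^(-1) = v and q^(-1) = k.
v * k = p
p * b = q
q * q = d
(Structurally, H here is isomorphic to the quaternion group Q_8.)

d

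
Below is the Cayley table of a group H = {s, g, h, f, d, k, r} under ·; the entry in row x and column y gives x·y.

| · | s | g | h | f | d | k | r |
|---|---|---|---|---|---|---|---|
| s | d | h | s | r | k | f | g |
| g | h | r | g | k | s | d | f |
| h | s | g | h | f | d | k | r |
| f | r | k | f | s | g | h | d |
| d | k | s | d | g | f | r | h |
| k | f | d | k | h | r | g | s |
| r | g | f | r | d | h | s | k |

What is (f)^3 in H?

r

f^1 = f
f^2 = f·f = s
f^3 = s·f = r
(Structurally, H here is isomorphic to the cyclic group Z_7.)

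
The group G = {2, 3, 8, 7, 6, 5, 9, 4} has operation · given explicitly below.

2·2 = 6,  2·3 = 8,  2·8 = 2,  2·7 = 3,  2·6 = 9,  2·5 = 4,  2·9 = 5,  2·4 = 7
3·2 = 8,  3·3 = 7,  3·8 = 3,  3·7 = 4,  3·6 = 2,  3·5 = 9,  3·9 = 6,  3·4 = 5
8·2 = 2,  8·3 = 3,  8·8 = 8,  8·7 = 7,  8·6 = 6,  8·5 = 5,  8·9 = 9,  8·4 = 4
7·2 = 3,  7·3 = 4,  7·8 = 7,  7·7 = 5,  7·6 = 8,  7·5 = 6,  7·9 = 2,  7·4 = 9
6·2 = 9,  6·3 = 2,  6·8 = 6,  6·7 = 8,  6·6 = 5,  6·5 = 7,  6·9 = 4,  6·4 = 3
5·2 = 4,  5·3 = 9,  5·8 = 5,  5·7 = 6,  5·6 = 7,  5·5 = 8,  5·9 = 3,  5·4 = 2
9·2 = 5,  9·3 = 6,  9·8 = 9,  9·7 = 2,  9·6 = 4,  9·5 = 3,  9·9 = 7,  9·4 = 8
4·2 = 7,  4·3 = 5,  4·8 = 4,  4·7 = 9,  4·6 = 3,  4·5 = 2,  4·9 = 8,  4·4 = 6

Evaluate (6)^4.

8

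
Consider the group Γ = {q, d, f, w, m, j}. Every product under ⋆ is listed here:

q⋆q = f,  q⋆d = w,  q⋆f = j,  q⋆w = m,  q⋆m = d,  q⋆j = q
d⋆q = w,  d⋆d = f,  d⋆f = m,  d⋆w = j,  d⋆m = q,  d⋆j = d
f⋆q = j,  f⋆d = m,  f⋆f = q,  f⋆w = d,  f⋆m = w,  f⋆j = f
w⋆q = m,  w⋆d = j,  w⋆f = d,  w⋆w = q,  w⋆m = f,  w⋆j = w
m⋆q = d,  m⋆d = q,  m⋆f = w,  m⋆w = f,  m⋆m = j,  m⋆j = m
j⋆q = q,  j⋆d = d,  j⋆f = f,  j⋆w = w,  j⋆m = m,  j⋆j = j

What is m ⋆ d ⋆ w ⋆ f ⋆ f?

d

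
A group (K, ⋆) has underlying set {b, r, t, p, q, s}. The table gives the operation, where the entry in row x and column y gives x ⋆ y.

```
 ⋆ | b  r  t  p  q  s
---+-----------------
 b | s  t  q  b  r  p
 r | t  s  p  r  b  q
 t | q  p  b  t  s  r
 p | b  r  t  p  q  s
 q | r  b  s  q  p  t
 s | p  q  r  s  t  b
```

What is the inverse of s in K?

b

First locate the identity: row p matches the header, so p is the identity.
Scan row s for p: s ⋆ b = p. Hence s^(-1) = b.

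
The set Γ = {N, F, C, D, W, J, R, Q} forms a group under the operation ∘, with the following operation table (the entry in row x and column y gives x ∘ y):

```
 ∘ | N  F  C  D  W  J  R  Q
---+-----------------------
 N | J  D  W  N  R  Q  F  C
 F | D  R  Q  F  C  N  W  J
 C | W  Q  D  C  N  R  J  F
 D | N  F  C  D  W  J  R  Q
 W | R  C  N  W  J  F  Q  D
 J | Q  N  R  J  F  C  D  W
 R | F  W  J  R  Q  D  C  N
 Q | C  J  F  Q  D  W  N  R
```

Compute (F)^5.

Q

F^1 = F
F^2 = F ∘ F = R
F^3 = R ∘ F = W
F^4 = W ∘ F = C
F^5 = C ∘ F = Q
(Structurally, Γ here is isomorphic to the cyclic group Z_8.)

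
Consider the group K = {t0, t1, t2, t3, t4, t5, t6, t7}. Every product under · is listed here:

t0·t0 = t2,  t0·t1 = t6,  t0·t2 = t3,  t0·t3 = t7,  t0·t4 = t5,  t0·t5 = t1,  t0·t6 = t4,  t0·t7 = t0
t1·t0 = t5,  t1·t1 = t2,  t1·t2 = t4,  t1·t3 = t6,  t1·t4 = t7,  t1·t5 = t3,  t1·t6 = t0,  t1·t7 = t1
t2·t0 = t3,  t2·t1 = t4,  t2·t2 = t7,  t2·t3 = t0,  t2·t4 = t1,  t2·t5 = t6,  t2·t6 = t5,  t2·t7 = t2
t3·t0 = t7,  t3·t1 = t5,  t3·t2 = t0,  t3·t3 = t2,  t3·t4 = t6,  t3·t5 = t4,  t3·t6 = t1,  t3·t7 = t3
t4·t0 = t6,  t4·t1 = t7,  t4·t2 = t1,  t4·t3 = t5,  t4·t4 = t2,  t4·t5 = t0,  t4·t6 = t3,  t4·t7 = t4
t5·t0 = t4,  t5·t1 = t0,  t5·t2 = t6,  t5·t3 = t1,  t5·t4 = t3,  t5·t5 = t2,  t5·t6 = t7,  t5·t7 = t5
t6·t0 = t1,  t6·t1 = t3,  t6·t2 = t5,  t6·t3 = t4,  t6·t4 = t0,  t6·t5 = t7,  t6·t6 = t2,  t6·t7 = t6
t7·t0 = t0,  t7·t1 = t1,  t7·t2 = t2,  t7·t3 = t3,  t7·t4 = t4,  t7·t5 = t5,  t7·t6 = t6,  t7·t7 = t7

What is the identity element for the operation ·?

t7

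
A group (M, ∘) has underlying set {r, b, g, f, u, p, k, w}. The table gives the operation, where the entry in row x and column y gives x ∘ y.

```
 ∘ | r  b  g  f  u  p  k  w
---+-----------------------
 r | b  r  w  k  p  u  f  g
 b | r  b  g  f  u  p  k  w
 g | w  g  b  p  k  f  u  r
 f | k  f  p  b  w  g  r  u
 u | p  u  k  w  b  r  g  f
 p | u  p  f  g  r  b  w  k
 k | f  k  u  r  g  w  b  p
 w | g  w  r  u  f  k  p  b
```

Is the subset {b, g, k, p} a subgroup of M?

No

g ∘ k = u, which is not in {b, g, k, p}.
The subset is not closed under ∘, so it is not a subgroup.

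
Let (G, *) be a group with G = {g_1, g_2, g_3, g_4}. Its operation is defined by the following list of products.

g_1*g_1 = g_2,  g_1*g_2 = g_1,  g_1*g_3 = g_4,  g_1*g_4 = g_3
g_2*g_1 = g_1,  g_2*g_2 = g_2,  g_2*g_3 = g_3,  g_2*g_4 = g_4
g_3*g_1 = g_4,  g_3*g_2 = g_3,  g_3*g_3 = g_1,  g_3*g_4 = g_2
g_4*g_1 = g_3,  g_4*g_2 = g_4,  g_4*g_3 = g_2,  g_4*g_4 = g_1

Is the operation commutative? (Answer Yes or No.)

Yes

Check whether the table is symmetric across its main diagonal.
Every entry (row x, col y) equals the entry (row y, col x), so G is abelian.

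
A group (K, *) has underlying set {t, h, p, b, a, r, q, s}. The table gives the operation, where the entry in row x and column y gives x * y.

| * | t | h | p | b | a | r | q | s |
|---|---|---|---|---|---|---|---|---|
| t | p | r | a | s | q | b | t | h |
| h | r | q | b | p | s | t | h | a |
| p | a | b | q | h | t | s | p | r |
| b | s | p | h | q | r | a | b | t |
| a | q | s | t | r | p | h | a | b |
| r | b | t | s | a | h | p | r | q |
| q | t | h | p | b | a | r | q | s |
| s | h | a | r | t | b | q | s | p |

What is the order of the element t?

4

The identity element is q (its row matches the header).
t^1 = t
t^2 = t * t = p
t^3 = p * t = a
t^4 = a * t = q
The first power of t equal to the identity is t^4, so ord(t) = 4.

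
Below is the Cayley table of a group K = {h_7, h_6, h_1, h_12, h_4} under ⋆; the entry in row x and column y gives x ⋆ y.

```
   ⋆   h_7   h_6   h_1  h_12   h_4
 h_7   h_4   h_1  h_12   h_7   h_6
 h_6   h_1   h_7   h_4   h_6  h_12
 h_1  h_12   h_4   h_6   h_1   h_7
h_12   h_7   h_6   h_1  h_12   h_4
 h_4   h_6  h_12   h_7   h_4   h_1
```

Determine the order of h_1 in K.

The identity element is h_12 (its row matches the header).
h_1^1 = h_1
h_1^2 = h_1 ⋆ h_1 = h_6
h_1^3 = h_6 ⋆ h_1 = h_4
h_1^4 = h_4 ⋆ h_1 = h_7
h_1^5 = h_7 ⋆ h_1 = h_12
The first power of h_1 equal to the identity is h_1^5, so ord(h_1) = 5.

5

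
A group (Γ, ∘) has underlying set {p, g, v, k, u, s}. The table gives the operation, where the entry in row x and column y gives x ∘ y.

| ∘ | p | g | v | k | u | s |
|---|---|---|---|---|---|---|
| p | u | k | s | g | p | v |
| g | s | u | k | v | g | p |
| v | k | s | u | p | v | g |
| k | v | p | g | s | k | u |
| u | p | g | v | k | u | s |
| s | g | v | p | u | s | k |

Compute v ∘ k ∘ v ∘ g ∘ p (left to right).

k

v ∘ k = p
p ∘ v = s
s ∘ g = v
v ∘ p = k
(Structurally, Γ here is isomorphic to the symmetric group S_3.)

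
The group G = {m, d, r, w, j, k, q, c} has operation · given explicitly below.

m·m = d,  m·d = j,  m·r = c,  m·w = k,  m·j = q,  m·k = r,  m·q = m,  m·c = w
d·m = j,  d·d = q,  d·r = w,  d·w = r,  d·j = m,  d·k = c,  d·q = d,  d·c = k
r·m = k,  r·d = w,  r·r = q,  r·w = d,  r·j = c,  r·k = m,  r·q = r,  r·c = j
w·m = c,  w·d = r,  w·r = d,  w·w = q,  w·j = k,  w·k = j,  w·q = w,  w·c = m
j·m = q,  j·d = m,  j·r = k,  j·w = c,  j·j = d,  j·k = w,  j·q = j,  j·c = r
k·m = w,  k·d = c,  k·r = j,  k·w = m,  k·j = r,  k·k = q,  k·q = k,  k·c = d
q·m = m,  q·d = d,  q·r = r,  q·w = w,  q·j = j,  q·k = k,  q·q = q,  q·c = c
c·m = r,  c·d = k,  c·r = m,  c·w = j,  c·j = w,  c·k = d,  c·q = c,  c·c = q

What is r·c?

j

Read row r, column c: r·c = j.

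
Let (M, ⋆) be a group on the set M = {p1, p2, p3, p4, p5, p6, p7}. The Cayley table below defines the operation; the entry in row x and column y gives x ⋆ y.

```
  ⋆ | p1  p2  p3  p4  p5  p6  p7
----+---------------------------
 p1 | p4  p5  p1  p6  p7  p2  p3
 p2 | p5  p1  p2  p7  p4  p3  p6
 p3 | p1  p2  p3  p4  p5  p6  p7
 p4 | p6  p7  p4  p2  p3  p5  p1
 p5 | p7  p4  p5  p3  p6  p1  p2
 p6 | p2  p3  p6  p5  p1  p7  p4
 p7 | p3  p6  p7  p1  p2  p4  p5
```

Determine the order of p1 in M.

The identity element is p3 (its row matches the header).
p1^1 = p1
p1^2 = p1 ⋆ p1 = p4
p1^3 = p4 ⋆ p1 = p6
p1^4 = p6 ⋆ p1 = p2
p1^5 = p2 ⋆ p1 = p5
p1^6 = p5 ⋆ p1 = p7
p1^7 = p7 ⋆ p1 = p3
The first power of p1 equal to the identity is p1^7, so ord(p1) = 7.

7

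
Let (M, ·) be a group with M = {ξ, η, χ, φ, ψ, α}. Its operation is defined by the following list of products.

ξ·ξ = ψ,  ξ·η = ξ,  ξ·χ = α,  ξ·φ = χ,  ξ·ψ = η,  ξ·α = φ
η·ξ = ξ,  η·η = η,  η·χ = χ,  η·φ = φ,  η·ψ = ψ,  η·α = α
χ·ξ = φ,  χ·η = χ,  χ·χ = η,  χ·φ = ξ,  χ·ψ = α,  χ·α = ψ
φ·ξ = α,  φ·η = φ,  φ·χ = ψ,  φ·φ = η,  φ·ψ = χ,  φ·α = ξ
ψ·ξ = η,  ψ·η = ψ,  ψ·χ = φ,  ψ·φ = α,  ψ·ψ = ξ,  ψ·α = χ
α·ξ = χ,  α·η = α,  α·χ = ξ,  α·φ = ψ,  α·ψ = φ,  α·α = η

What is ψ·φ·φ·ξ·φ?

φ

ψ·φ = α
α·φ = ψ
ψ·ξ = η
η·φ = φ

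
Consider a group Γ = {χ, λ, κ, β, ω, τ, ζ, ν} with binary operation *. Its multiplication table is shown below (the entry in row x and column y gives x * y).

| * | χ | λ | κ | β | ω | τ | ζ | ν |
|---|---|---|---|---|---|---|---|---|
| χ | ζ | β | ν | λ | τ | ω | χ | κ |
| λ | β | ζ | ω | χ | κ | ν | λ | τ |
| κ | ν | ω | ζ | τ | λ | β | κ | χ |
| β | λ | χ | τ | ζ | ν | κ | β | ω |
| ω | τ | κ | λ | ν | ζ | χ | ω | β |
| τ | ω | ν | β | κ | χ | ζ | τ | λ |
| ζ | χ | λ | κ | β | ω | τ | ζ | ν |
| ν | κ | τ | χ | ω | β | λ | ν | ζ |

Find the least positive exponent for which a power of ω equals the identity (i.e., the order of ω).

2

The identity element is ζ (its row matches the header).
ω^1 = ω
ω^2 = ω * ω = ζ
The first power of ω equal to the identity is ω^2, so ord(ω) = 2.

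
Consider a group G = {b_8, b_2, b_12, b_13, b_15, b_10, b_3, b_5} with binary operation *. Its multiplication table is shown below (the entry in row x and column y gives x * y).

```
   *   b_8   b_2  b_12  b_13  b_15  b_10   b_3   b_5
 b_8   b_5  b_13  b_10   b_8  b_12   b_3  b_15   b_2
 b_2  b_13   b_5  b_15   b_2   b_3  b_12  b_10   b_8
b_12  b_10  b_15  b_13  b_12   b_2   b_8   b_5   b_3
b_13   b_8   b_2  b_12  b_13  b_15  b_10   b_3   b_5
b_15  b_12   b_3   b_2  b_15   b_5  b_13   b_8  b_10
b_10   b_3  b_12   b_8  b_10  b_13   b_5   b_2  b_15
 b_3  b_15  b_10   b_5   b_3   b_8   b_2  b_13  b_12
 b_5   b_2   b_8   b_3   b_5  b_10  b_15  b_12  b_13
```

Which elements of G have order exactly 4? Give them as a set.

{b_10, b_15, b_2, b_8}

Identity is b_13. Compute the order of each non-identity element by repeated multiplication:
  b_8: b_8 → b_5 → b_2 → b_13  (order 4)
  b_2: b_2 → b_5 → b_8 → b_13  (order 4)
  b_12: b_12 → b_13  (order 2)
  b_15: b_15 → b_5 → b_10 → b_13  (order 4)
  b_10: b_10 → b_5 → b_15 → b_13  (order 4)
  b_3: b_3 → b_13  (order 2)
  b_5: b_5 → b_13  (order 2)
Elements of order 4: {b_10, b_15, b_2, b_8}.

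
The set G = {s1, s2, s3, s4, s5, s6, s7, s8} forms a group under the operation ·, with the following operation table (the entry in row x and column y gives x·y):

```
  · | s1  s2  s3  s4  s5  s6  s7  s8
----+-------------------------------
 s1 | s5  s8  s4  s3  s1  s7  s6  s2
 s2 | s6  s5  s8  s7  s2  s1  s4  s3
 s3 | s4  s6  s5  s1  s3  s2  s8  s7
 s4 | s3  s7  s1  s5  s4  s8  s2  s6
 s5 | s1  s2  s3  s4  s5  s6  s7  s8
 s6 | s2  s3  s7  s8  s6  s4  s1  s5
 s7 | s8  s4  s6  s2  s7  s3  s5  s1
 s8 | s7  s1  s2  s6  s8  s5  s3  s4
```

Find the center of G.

An element z is central iff its row equals its column in the table.
For s6: s6·s3 = s7 ≠ s2 = s3·s6, so s6 ∉ Z.
Checking each element this way leaves Z(G) = {s4, s5}.

{s4, s5}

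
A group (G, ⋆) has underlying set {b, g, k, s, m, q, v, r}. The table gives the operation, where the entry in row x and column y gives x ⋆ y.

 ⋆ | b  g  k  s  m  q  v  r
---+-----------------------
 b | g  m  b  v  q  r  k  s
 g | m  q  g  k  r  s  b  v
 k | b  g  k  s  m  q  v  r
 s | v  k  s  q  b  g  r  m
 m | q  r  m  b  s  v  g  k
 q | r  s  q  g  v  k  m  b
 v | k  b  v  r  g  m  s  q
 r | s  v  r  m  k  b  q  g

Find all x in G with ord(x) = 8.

{b, m, r, v}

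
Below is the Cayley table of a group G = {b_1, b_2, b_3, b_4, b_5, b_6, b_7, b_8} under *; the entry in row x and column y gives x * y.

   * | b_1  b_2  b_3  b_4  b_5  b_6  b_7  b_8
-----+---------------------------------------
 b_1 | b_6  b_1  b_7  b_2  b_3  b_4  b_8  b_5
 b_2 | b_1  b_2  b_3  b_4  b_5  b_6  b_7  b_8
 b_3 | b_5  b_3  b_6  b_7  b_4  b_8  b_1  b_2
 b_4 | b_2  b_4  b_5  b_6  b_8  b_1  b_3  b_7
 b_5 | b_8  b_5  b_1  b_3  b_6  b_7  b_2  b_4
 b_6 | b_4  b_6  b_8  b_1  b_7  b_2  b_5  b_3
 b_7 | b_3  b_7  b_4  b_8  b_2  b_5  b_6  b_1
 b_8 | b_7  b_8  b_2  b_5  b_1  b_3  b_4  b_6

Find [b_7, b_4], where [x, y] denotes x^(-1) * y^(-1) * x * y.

Identity is b_2; from the table b_7^(-1) = b_5 and b_4^(-1) = b_1.
b_5 * b_1 = b_8
b_8 * b_7 = b_4
b_4 * b_4 = b_6

b_6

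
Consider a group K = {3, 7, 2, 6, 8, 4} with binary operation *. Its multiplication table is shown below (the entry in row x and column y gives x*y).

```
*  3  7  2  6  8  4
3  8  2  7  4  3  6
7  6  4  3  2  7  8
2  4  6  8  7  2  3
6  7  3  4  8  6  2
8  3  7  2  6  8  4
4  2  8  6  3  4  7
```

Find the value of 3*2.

Read row 3, column 2: 3*2 = 7.

7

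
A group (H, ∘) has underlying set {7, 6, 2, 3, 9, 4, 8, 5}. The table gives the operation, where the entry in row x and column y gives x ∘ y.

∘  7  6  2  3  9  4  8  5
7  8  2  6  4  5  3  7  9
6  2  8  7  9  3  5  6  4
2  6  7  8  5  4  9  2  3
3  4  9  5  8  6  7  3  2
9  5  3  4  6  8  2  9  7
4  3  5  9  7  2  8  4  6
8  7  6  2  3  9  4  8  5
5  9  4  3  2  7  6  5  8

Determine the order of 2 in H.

The identity element is 8 (its row matches the header).
2^1 = 2
2^2 = 2 ∘ 2 = 8
The first power of 2 equal to the identity is 2^2, so ord(2) = 2.

2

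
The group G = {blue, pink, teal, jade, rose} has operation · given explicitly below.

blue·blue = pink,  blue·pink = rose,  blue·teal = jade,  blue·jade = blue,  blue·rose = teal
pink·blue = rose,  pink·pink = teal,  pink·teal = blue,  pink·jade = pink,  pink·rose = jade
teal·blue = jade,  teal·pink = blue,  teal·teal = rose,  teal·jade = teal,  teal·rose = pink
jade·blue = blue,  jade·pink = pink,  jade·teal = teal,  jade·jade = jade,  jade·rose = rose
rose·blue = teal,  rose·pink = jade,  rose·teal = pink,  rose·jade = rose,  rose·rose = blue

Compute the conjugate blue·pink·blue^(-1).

The identity is jade. In row blue, the entry jade sits in column teal, so blue^(-1) = teal.
blue·pink = rose
rose·teal = pink
(Structurally, G here is isomorphic to the cyclic group Z_5.)

pink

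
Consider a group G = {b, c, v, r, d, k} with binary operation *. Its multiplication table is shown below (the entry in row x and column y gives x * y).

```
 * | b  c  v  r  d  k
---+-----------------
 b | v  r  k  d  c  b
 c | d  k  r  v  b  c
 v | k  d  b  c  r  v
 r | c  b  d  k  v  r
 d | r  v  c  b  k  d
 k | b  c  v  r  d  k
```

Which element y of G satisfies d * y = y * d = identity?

d

First locate the identity: row k matches the header, so k is the identity.
Scan row d for k: d * d = k. Hence d^(-1) = d.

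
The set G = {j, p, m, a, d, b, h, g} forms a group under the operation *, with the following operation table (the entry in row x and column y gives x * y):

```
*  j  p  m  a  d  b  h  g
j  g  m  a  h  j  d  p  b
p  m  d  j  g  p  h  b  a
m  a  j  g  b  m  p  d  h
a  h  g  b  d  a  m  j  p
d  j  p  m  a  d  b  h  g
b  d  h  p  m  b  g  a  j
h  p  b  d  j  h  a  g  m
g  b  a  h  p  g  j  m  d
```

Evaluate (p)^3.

p^1 = p
p^2 = p * p = d
p^3 = d * p = p

p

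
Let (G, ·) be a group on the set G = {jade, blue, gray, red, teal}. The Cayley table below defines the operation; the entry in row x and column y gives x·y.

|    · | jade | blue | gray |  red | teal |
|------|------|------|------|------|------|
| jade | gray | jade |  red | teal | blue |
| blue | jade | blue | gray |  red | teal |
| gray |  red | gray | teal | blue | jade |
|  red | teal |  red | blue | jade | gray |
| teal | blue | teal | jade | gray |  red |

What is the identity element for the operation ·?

The identity e satisfies e·x = x for all x, so its row in the table reproduces the column headers.
Row blue reads: jade, blue, gray, red, teal — exactly the header order. So blue is the identity.

blue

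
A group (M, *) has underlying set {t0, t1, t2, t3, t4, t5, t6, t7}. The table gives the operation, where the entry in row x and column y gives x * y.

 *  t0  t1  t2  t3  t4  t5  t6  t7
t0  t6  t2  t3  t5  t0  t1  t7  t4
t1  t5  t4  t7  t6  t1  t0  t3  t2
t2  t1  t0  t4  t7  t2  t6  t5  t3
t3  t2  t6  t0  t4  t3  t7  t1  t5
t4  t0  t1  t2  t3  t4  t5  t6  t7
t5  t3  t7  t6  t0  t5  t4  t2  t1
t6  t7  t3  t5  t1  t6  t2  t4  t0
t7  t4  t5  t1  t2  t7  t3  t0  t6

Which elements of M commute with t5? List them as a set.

{t2, t4, t5, t6}

Compare row t5 with column t5 entry by entry.
t2 * t5 = t6 = t5 * t2, so t2 commutes with t5.
t7 * t5 = t3 but t5 * t7 = t1, so t7 does not.
Collecting the elements that commute with t5: C(t5) = {t2, t4, t5, t6}.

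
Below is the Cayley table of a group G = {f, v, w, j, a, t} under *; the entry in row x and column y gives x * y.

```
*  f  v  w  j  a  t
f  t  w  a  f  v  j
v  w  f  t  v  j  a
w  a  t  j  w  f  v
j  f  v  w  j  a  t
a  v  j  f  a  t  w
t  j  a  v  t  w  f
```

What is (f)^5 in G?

f^1 = f
f^2 = f * f = t
f^3 = t * f = j
f^4 = j * f = f
f^5 = f * f = t

t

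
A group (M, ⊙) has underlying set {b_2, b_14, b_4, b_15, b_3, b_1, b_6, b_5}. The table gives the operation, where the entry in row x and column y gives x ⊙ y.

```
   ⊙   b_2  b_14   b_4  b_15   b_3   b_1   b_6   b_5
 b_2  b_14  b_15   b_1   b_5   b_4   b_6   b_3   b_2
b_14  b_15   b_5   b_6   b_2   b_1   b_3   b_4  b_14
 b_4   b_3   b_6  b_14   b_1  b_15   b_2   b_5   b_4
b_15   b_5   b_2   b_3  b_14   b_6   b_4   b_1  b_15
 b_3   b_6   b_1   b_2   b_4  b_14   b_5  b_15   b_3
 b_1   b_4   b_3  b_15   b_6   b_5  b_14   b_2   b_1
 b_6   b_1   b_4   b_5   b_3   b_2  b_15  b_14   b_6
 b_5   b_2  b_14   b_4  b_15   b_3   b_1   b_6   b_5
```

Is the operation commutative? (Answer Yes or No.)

b_3 ⊙ b_15 = b_4 but b_15 ⊙ b_3 = b_6.
Since b_3 and b_15 do not commute, M is not abelian.

No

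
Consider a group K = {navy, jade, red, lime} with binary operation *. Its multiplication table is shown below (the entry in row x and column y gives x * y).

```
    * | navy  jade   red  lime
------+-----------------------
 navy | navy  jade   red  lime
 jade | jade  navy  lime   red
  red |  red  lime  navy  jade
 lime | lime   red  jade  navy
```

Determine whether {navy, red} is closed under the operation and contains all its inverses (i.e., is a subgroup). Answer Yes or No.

Yes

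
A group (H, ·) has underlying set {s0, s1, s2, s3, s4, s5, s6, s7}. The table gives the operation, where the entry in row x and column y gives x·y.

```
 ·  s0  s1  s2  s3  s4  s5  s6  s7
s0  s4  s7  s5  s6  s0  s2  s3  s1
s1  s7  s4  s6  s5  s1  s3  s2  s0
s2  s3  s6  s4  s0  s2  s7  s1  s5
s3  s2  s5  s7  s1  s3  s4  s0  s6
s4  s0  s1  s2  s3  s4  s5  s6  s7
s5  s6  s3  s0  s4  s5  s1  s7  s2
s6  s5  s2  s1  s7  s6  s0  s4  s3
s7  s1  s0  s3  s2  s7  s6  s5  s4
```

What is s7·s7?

s4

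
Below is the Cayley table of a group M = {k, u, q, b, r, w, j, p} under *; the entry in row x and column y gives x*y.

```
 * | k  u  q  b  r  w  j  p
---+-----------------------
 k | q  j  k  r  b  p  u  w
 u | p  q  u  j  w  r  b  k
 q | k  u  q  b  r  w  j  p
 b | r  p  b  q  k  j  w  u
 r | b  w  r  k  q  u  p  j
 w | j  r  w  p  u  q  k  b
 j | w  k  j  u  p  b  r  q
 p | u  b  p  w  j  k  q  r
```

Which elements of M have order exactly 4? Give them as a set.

{j, p}

Identity is q. Compute the order of each non-identity element by repeated multiplication:
  k: k → q  (order 2)
  u: u → q  (order 2)
  b: b → q  (order 2)
  r: r → q  (order 2)
  w: w → q  (order 2)
  j: j → r → p → q  (order 4)
  p: p → r → j → q  (order 4)
Elements of order 4: {j, p}.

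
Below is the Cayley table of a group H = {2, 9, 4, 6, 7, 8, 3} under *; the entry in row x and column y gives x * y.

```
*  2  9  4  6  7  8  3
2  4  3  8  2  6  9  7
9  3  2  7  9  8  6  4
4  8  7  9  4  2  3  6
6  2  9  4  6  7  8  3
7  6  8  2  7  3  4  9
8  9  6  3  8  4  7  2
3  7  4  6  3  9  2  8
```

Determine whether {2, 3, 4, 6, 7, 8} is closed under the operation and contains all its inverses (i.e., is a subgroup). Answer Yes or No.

No

2 * 8 = 9, which is not in {2, 3, 4, 6, 7, 8}.
The subset is not closed under *, so it is not a subgroup.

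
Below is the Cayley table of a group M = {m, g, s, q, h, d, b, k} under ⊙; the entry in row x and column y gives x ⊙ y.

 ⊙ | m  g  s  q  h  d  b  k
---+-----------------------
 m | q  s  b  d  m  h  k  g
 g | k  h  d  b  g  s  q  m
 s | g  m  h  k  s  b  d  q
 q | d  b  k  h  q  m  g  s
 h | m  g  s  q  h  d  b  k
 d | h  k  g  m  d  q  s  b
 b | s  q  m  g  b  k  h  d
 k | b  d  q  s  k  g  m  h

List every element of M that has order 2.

Identity is h. Compute the order of each non-identity element by repeated multiplication:
  m: m → q → d → h  (order 4)
  g: g → h  (order 2)
  s: s → h  (order 2)
  q: q → h  (order 2)
  d: d → q → m → h  (order 4)
  b: b → h  (order 2)
  k: k → h  (order 2)
Elements of order 2: {b, g, k, q, s}.
(Structurally, M here is isomorphic to the dihedral group D_4.)

{b, g, k, q, s}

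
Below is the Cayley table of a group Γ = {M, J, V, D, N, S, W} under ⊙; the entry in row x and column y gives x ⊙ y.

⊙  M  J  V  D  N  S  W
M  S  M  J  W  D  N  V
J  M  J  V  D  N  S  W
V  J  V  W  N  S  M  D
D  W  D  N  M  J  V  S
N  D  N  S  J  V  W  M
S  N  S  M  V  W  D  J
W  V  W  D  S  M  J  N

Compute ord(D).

7

The identity element is J (its row matches the header).
D^1 = D
D^2 = D ⊙ D = M
D^3 = M ⊙ D = W
D^4 = W ⊙ D = S
D^5 = S ⊙ D = V
D^6 = V ⊙ D = N
D^7 = N ⊙ D = J
The first power of D equal to the identity is D^7, so ord(D) = 7.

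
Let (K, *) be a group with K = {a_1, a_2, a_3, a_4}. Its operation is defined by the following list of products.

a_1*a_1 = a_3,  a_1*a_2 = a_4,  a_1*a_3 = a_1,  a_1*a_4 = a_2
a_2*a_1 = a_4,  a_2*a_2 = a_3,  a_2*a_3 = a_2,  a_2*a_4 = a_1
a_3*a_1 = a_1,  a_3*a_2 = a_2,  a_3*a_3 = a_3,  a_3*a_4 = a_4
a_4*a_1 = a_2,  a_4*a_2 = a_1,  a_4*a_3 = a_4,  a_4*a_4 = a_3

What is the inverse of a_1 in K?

a_1

First locate the identity: row a_3 matches the header, so a_3 is the identity.
Scan row a_1 for a_3: a_1*a_1 = a_3. Hence a_1^(-1) = a_1.
(Structurally, K here is isomorphic to the Klein four-group V_4.)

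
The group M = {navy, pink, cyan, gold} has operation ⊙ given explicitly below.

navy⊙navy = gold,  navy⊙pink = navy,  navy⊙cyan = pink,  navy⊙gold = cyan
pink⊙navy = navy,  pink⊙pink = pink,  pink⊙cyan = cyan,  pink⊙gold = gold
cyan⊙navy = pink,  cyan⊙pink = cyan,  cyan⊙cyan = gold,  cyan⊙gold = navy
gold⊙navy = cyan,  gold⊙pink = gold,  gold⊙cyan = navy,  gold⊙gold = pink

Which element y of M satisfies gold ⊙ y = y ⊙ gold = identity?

gold

First locate the identity: row pink matches the header, so pink is the identity.
Scan row gold for pink: gold ⊙ gold = pink. Hence gold^(-1) = gold.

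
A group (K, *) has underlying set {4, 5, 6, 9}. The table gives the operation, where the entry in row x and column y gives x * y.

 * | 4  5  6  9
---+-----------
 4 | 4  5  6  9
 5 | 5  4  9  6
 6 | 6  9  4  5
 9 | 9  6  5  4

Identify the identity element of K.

4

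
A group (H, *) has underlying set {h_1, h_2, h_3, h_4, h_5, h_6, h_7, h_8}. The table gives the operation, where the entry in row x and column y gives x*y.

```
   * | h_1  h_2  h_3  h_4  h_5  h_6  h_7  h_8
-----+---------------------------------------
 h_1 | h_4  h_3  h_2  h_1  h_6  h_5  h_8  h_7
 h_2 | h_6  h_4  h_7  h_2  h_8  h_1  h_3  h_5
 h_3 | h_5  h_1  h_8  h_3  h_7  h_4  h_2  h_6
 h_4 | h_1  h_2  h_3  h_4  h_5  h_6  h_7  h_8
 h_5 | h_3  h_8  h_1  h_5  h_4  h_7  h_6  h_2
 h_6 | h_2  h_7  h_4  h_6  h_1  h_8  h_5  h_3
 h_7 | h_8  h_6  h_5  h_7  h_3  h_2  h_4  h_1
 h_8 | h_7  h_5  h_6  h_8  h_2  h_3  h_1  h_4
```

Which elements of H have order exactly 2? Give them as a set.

Identity is h_4. Compute the order of each non-identity element by repeated multiplication:
  h_1: h_1 → h_4  (order 2)
  h_2: h_2 → h_4  (order 2)
  h_3: h_3 → h_8 → h_6 → h_4  (order 4)
  h_5: h_5 → h_4  (order 2)
  h_6: h_6 → h_8 → h_3 → h_4  (order 4)
  h_7: h_7 → h_4  (order 2)
  h_8: h_8 → h_4  (order 2)
Elements of order 2: {h_1, h_2, h_5, h_7, h_8}.
(Structurally, H here is isomorphic to the dihedral group D_4.)

{h_1, h_2, h_5, h_7, h_8}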